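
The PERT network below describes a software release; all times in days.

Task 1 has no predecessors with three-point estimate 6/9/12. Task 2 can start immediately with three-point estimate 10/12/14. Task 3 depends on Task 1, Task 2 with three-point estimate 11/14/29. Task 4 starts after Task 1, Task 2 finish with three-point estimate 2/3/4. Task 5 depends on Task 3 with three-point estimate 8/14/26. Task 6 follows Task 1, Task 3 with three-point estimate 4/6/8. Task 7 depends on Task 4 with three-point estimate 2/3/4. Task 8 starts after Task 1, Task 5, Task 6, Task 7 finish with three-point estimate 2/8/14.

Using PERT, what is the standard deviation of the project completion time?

4.74 days

te_Task 1 = (6 + 4·9 + 12)/6 = 54/6 = 9; σ²_Task 1 = ((12−6)/6)² = 1.000
te_Task 2 = (10 + 4·12 + 14)/6 = 72/6 = 12; σ²_Task 2 = ((14−10)/6)² = 0.444
te_Task 3 = (11 + 4·14 + 29)/6 = 96/6 = 16; σ²_Task 3 = ((29−11)/6)² = 9.000
te_Task 4 = (2 + 4·3 + 4)/6 = 18/6 = 3; σ²_Task 4 = ((4−2)/6)² = 0.111
te_Task 5 = (8 + 4·14 + 26)/6 = 90/6 = 15; σ²_Task 5 = ((26−8)/6)² = 9.000
te_Task 6 = (4 + 4·6 + 8)/6 = 36/6 = 6; σ²_Task 6 = ((8−4)/6)² = 0.444
te_Task 7 = (2 + 4·3 + 4)/6 = 18/6 = 3; σ²_Task 7 = ((4−2)/6)² = 0.111
te_Task 8 = (2 + 4·8 + 14)/6 = 48/6 = 8; σ²_Task 8 = ((14−2)/6)² = 4.000

Forward pass:
ES_Task 1 = 0; EF_Task 1 = 9
ES_Task 2 = 0; EF_Task 2 = 12
ES_Task 3 = max(EF_Task 1=9, EF_Task 2=12) = 12; EF_Task 3 = 12+16 = 28
ES_Task 4 = max(EF_Task 1=9, EF_Task 2=12) = 12; EF_Task 4 = 12+3 = 15
ES_Task 5 = 28; EF_Task 5 = 28+15 = 43
ES_Task 6 = max(EF_Task 1=9, EF_Task 3=28) = 28; EF_Task 6 = 28+6 = 34
ES_Task 7 = 15; EF_Task 7 = 15+3 = 18
ES_Task 8 = max(EF_Task 1=9, EF_Task 5=43, EF_Task 6=34, EF_Task 7=18) = 43; EF_Task 8 = 43+8 = 51
Expected project duration μ = 51 days. Critical path: Task 2 → Task 3 → Task 5 → Task 8.

Variance along critical path = 0.444 + 9.000 + 9.000 + 4.000 = 22.444
σ = √22.444 = 4.738 days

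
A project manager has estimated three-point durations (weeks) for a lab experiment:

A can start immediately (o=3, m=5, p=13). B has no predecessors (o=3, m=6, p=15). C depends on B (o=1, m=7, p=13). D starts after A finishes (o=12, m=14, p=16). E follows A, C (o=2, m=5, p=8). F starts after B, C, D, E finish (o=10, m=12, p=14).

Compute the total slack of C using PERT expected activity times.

te_A = (3 + 4·5 + 13)/6 = 36/6 = 6
te_B = (3 + 4·6 + 15)/6 = 42/6 = 7
te_C = (1 + 4·7 + 13)/6 = 42/6 = 7
te_D = (12 + 4·14 + 16)/6 = 84/6 = 14
te_E = (2 + 4·5 + 8)/6 = 30/6 = 5
te_F = (10 + 4·12 + 14)/6 = 72/6 = 12

Forward pass:
ES_A = 0; EF_A = 6
ES_B = 0; EF_B = 7
ES_C = 7; EF_C = 7+7 = 14
ES_D = 6; EF_D = 6+14 = 20
ES_E = max(EF_A=6, EF_C=14) = 14; EF_E = 14+5 = 19
ES_F = max(EF_B=7, EF_C=14, EF_D=20, EF_E=19) = 20; EF_F = 20+12 = 32
Expected project duration μ = 32 weeks. Critical path: A → D → F.

Backward pass:
LF_F = 32; LS_F = 32−12 = 20
LF_E = LS_F = 20; LS_E = 20−5 = 15
LF_D = LS_F = 20; LS_D = 20−14 = 6
LF_C = min(LS_E=15, LS_F=20) = 15; LS_C = 15−7 = 8
LF_B = min(LS_C=8, LS_F=20) = 8; LS_B = 8−7 = 1
LF_A = min(LS_D=6, LS_E=15) = 6; LS_A = 6−6 = 0
Slack_C = LS_C − ES_C = 8 − 7 = 1

1 weeks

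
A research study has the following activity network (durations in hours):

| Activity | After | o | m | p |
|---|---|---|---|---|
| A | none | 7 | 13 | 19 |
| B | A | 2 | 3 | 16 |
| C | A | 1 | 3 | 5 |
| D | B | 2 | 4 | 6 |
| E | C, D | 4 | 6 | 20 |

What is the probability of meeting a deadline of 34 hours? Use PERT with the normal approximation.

0.834

te_A = (7 + 4·13 + 19)/6 = 78/6 = 13; σ²_A = ((19−7)/6)² = 4.000
te_B = (2 + 4·3 + 16)/6 = 30/6 = 5; σ²_B = ((16−2)/6)² = 5.444
te_C = (1 + 4·3 + 5)/6 = 18/6 = 3; σ²_C = ((5−1)/6)² = 0.444
te_D = (2 + 4·4 + 6)/6 = 24/6 = 4; σ²_D = ((6−2)/6)² = 0.444
te_E = (4 + 4·6 + 20)/6 = 48/6 = 8; σ²_E = ((20−4)/6)² = 7.111

Forward pass:
ES_A = 0; EF_A = 13
ES_B = 13; EF_B = 13+5 = 18
ES_C = 13; EF_C = 13+3 = 16
ES_D = 18; EF_D = 18+4 = 22
ES_E = max(EF_C=16, EF_D=22) = 22; EF_E = 22+8 = 30
Expected project duration μ = 30 hours. Critical path: A → B → D → E.

Variance along critical path = 4.000 + 5.444 + 0.444 + 7.111 = 17.000; σ = √17.000 = 4.123 hours.
Z = (34 − 30) / 4.123 = 0.970
P(T ≤ 34) = Φ(0.970) ≈ 0.834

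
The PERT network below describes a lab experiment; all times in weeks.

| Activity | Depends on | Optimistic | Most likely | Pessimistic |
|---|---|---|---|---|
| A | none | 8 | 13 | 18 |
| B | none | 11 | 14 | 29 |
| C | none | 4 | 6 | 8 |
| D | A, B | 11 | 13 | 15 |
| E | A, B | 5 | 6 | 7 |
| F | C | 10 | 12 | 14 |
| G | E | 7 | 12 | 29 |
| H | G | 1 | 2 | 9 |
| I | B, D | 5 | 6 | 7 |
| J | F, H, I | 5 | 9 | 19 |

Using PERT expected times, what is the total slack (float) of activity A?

3 weeks

te_A = (8 + 4·13 + 18)/6 = 78/6 = 13
te_B = (11 + 4·14 + 29)/6 = 96/6 = 16
te_C = (4 + 4·6 + 8)/6 = 36/6 = 6
te_D = (11 + 4·13 + 15)/6 = 78/6 = 13
te_E = (5 + 4·6 + 7)/6 = 36/6 = 6
te_F = (10 + 4·12 + 14)/6 = 72/6 = 12
te_G = (7 + 4·12 + 29)/6 = 84/6 = 14
te_H = (1 + 4·2 + 9)/6 = 18/6 = 3
te_I = (5 + 4·6 + 7)/6 = 36/6 = 6
te_J = (5 + 4·9 + 19)/6 = 60/6 = 10

Forward pass:
ES_A = 0; EF_A = 13
ES_B = 0; EF_B = 16
ES_C = 0; EF_C = 6
ES_D = max(EF_A=13, EF_B=16) = 16; EF_D = 16+13 = 29
ES_E = max(EF_A=13, EF_B=16) = 16; EF_E = 16+6 = 22
ES_F = 6; EF_F = 6+12 = 18
ES_G = 22; EF_G = 22+14 = 36
ES_H = 36; EF_H = 36+3 = 39
ES_I = max(EF_B=16, EF_D=29) = 29; EF_I = 29+6 = 35
ES_J = max(EF_F=18, EF_H=39, EF_I=35) = 39; EF_J = 39+10 = 49
Expected project duration μ = 49 weeks. Critical path: B → E → G → H → J.

Backward pass:
LF_J = 49; LS_J = 49−10 = 39
LF_I = LS_J = 39; LS_I = 39−6 = 33
LF_H = LS_J = 39; LS_H = 39−3 = 36
LF_G = LS_H = 36; LS_G = 36−14 = 22
LF_F = LS_J = 39; LS_F = 39−12 = 27
LF_E = LS_G = 22; LS_E = 22−6 = 16
LF_D = LS_I = 33; LS_D = 33−13 = 20
LF_C = LS_F = 27; LS_C = 27−6 = 21
LF_B = min(LS_D=20, LS_E=16, LS_I=33) = 16; LS_B = 16−16 = 0
LF_A = min(LS_D=20, LS_E=16) = 16; LS_A = 16−13 = 3
Slack_A = LS_A − ES_A = 3 − 0 = 3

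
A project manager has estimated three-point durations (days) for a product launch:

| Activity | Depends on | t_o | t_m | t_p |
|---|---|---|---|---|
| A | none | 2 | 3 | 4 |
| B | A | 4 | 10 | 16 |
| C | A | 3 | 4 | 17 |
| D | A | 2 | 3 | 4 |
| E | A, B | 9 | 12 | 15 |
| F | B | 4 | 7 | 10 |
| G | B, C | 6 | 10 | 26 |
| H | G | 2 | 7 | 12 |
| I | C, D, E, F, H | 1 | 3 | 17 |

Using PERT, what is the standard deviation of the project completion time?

5.01 days

te_A = (2 + 4·3 + 4)/6 = 18/6 = 3; σ²_A = ((4−2)/6)² = 0.111
te_B = (4 + 4·10 + 16)/6 = 60/6 = 10; σ²_B = ((16−4)/6)² = 4.000
te_C = (3 + 4·4 + 17)/6 = 36/6 = 6; σ²_C = ((17−3)/6)² = 5.444
te_D = (2 + 4·3 + 4)/6 = 18/6 = 3; σ²_D = ((4−2)/6)² = 0.111
te_E = (9 + 4·12 + 15)/6 = 72/6 = 12; σ²_E = ((15−9)/6)² = 1.000
te_F = (4 + 4·7 + 10)/6 = 42/6 = 7; σ²_F = ((10−4)/6)² = 1.000
te_G = (6 + 4·10 + 26)/6 = 72/6 = 12; σ²_G = ((26−6)/6)² = 11.111
te_H = (2 + 4·7 + 12)/6 = 42/6 = 7; σ²_H = ((12−2)/6)² = 2.778
te_I = (1 + 4·3 + 17)/6 = 30/6 = 5; σ²_I = ((17−1)/6)² = 7.111

Forward pass:
ES_A = 0; EF_A = 3
ES_B = 3; EF_B = 3+10 = 13
ES_C = 3; EF_C = 3+6 = 9
ES_D = 3; EF_D = 3+3 = 6
ES_E = max(EF_A=3, EF_B=13) = 13; EF_E = 13+12 = 25
ES_F = 13; EF_F = 13+7 = 20
ES_G = max(EF_B=13, EF_C=9) = 13; EF_G = 13+12 = 25
ES_H = 25; EF_H = 25+7 = 32
ES_I = max(EF_C=9, EF_D=6, EF_E=25, EF_F=20, EF_H=32) = 32; EF_I = 32+5 = 37
Expected project duration μ = 37 days. Critical path: A → B → G → H → I.

Variance along critical path = 0.111 + 4.000 + 11.111 + 2.778 + 7.111 = 25.111
σ = √25.111 = 5.011 days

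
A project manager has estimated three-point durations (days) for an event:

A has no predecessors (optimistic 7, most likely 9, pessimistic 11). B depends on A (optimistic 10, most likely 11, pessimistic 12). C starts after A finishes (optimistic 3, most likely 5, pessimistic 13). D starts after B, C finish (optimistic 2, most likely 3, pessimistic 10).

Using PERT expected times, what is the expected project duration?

te_A = (7 + 4·9 + 11)/6 = 54/6 = 9
te_B = (10 + 4·11 + 12)/6 = 66/6 = 11
te_C = (3 + 4·5 + 13)/6 = 36/6 = 6
te_D = (2 + 4·3 + 10)/6 = 24/6 = 4

Forward pass:
ES_A = 0; EF_A = 9
ES_B = 9; EF_B = 9+11 = 20
ES_C = 9; EF_C = 9+6 = 15
ES_D = max(EF_B=20, EF_C=15) = 20; EF_D = 20+4 = 24
Expected project duration μ = 24 days. Critical path: A → B → D.

24 days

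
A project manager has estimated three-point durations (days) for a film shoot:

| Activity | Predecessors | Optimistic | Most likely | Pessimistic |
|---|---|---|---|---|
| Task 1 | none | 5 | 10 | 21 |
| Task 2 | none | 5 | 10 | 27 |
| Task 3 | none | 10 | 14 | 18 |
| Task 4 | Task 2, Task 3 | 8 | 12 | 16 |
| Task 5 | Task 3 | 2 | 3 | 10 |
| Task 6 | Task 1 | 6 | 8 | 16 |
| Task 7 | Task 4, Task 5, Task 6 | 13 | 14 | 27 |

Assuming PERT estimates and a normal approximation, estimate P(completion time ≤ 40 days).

te_Task 1 = (5 + 4·10 + 21)/6 = 66/6 = 11; σ²_Task 1 = ((21−5)/6)² = 7.111
te_Task 2 = (5 + 4·10 + 27)/6 = 72/6 = 12; σ²_Task 2 = ((27−5)/6)² = 13.444
te_Task 3 = (10 + 4·14 + 18)/6 = 84/6 = 14; σ²_Task 3 = ((18−10)/6)² = 1.778
te_Task 4 = (8 + 4·12 + 16)/6 = 72/6 = 12; σ²_Task 4 = ((16−8)/6)² = 1.778
te_Task 5 = (2 + 4·3 + 10)/6 = 24/6 = 4; σ²_Task 5 = ((10−2)/6)² = 1.778
te_Task 6 = (6 + 4·8 + 16)/6 = 54/6 = 9; σ²_Task 6 = ((16−6)/6)² = 2.778
te_Task 7 = (13 + 4·14 + 27)/6 = 96/6 = 16; σ²_Task 7 = ((27−13)/6)² = 5.444

Forward pass:
ES_Task 1 = 0; EF_Task 1 = 11
ES_Task 2 = 0; EF_Task 2 = 12
ES_Task 3 = 0; EF_Task 3 = 14
ES_Task 4 = max(EF_Task 2=12, EF_Task 3=14) = 14; EF_Task 4 = 14+12 = 26
ES_Task 5 = 14; EF_Task 5 = 14+4 = 18
ES_Task 6 = 11; EF_Task 6 = 11+9 = 20
ES_Task 7 = max(EF_Task 4=26, EF_Task 5=18, EF_Task 6=20) = 26; EF_Task 7 = 26+16 = 42
Expected project duration μ = 42 days. Critical path: Task 3 → Task 4 → Task 7.

Variance along critical path = 1.778 + 1.778 + 5.444 = 9.000; σ = √9.000 = 3.000 days.
Z = (40 − 42) / 3.000 = -0.667
P(T ≤ 40) = Φ(-0.667) ≈ 0.252

0.252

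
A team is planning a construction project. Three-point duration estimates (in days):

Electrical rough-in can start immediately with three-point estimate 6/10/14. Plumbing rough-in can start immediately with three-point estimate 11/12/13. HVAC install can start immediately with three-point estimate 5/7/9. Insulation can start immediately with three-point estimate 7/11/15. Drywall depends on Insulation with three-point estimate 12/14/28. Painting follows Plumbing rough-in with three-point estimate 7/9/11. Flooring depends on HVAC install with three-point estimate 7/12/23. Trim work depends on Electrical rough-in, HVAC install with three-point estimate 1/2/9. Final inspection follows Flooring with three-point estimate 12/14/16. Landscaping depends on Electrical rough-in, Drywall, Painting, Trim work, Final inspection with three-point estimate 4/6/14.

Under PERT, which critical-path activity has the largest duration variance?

Flooring

te_Electrical rough-in = (6 + 4·10 + 14)/6 = 60/6 = 10; σ²_Electrical rough-in = ((14−6)/6)² = 1.778
te_Plumbing rough-in = (11 + 4·12 + 13)/6 = 72/6 = 12; σ²_Plumbing rough-in = ((13−11)/6)² = 0.111
te_HVAC install = (5 + 4·7 + 9)/6 = 42/6 = 7; σ²_HVAC install = ((9−5)/6)² = 0.444
te_Insulation = (7 + 4·11 + 15)/6 = 66/6 = 11; σ²_Insulation = ((15−7)/6)² = 1.778
te_Drywall = (12 + 4·14 + 28)/6 = 96/6 = 16; σ²_Drywall = ((28−12)/6)² = 7.111
te_Painting = (7 + 4·9 + 11)/6 = 54/6 = 9; σ²_Painting = ((11−7)/6)² = 0.444
te_Flooring = (7 + 4·12 + 23)/6 = 78/6 = 13; σ²_Flooring = ((23−7)/6)² = 7.111
te_Trim work = (1 + 4·2 + 9)/6 = 18/6 = 3; σ²_Trim work = ((9−1)/6)² = 1.778
te_Final inspection = (12 + 4·14 + 16)/6 = 84/6 = 14; σ²_Final inspection = ((16−12)/6)² = 0.444
te_Landscaping = (4 + 4·6 + 14)/6 = 42/6 = 7; σ²_Landscaping = ((14−4)/6)² = 2.778

Forward pass:
ES_Electrical rough-in = 0; EF_Electrical rough-in = 10
ES_Plumbing rough-in = 0; EF_Plumbing rough-in = 12
ES_HVAC install = 0; EF_HVAC install = 7
ES_Insulation = 0; EF_Insulation = 11
ES_Drywall = 11; EF_Drywall = 11+16 = 27
ES_Painting = 12; EF_Painting = 12+9 = 21
ES_Flooring = 7; EF_Flooring = 7+13 = 20
ES_Trim work = max(EF_Electrical rough-in=10, EF_HVAC install=7) = 10; EF_Trim work = 10+3 = 13
ES_Final inspection = 20; EF_Final inspection = 20+14 = 34
ES_Landscaping = max(EF_Electrical rough-in=10, EF_Drywall=27, EF_Painting=21, EF_Trim work=13, EF_Final inspection=34) = 34; EF_Landscaping = 34+7 = 41
Expected project duration μ = 41 days. Critical path: HVAC install → Flooring → Final inspection → Landscaping.

Variances on critical path: σ²_HVAC install=0.444, σ²_Flooring=7.111, σ²_Final inspection=0.444, σ²_Landscaping=2.778.
Largest is σ²_Flooring = 7.111.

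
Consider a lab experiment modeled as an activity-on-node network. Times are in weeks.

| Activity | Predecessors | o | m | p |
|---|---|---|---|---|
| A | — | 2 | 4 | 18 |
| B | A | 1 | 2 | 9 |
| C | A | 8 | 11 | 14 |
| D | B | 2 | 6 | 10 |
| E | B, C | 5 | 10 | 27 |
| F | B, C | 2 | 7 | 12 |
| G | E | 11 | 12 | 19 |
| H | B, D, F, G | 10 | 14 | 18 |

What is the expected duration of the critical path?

te_A = (2 + 4·4 + 18)/6 = 36/6 = 6
te_B = (1 + 4·2 + 9)/6 = 18/6 = 3
te_C = (8 + 4·11 + 14)/6 = 66/6 = 11
te_D = (2 + 4·6 + 10)/6 = 36/6 = 6
te_E = (5 + 4·10 + 27)/6 = 72/6 = 12
te_F = (2 + 4·7 + 12)/6 = 42/6 = 7
te_G = (11 + 4·12 + 19)/6 = 78/6 = 13
te_H = (10 + 4·14 + 18)/6 = 84/6 = 14

Forward pass:
ES_A = 0; EF_A = 6
ES_B = 6; EF_B = 6+3 = 9
ES_C = 6; EF_C = 6+11 = 17
ES_D = 9; EF_D = 9+6 = 15
ES_E = max(EF_B=9, EF_C=17) = 17; EF_E = 17+12 = 29
ES_F = max(EF_B=9, EF_C=17) = 17; EF_F = 17+7 = 24
ES_G = 29; EF_G = 29+13 = 42
ES_H = max(EF_B=9, EF_D=15, EF_F=24, EF_G=42) = 42; EF_H = 42+14 = 56
Expected project duration μ = 56 weeks. Critical path: A → C → E → G → H.

56 weeks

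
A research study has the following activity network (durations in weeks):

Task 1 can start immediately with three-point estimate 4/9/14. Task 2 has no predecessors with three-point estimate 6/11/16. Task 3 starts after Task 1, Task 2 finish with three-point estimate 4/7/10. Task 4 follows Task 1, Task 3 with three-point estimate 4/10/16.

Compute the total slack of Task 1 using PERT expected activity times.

te_Task 1 = (4 + 4·9 + 14)/6 = 54/6 = 9
te_Task 2 = (6 + 4·11 + 16)/6 = 66/6 = 11
te_Task 3 = (4 + 4·7 + 10)/6 = 42/6 = 7
te_Task 4 = (4 + 4·10 + 16)/6 = 60/6 = 10

Forward pass:
ES_Task 1 = 0; EF_Task 1 = 9
ES_Task 2 = 0; EF_Task 2 = 11
ES_Task 3 = max(EF_Task 1=9, EF_Task 2=11) = 11; EF_Task 3 = 11+7 = 18
ES_Task 4 = max(EF_Task 1=9, EF_Task 3=18) = 18; EF_Task 4 = 18+10 = 28
Expected project duration μ = 28 weeks. Critical path: Task 2 → Task 3 → Task 4.

Backward pass:
LF_Task 4 = 28; LS_Task 4 = 28−10 = 18
LF_Task 3 = LS_Task 4 = 18; LS_Task 3 = 18−7 = 11
LF_Task 2 = LS_Task 3 = 11; LS_Task 2 = 11−11 = 0
LF_Task 1 = min(LS_Task 3=11, LS_Task 4=18) = 11; LS_Task 1 = 11−9 = 2
Slack_Task 1 = LS_Task 1 − ES_Task 1 = 2 − 0 = 2

2 weeks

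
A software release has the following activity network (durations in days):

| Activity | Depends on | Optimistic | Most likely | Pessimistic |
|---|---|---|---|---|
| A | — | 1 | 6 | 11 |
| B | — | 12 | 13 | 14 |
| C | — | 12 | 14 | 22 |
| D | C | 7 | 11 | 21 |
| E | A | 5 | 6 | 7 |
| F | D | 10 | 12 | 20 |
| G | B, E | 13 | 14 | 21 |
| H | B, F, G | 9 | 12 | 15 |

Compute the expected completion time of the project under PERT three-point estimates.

te_A = (1 + 4·6 + 11)/6 = 36/6 = 6
te_B = (12 + 4·13 + 14)/6 = 78/6 = 13
te_C = (12 + 4·14 + 22)/6 = 90/6 = 15
te_D = (7 + 4·11 + 21)/6 = 72/6 = 12
te_E = (5 + 4·6 + 7)/6 = 36/6 = 6
te_F = (10 + 4·12 + 20)/6 = 78/6 = 13
te_G = (13 + 4·14 + 21)/6 = 90/6 = 15
te_H = (9 + 4·12 + 15)/6 = 72/6 = 12

Forward pass:
ES_A = 0; EF_A = 6
ES_B = 0; EF_B = 13
ES_C = 0; EF_C = 15
ES_D = 15; EF_D = 15+12 = 27
ES_E = 6; EF_E = 6+6 = 12
ES_F = 27; EF_F = 27+13 = 40
ES_G = max(EF_B=13, EF_E=12) = 13; EF_G = 13+15 = 28
ES_H = max(EF_B=13, EF_F=40, EF_G=28) = 40; EF_H = 40+12 = 52
Expected project duration μ = 52 days. Critical path: C → D → F → H.

52 days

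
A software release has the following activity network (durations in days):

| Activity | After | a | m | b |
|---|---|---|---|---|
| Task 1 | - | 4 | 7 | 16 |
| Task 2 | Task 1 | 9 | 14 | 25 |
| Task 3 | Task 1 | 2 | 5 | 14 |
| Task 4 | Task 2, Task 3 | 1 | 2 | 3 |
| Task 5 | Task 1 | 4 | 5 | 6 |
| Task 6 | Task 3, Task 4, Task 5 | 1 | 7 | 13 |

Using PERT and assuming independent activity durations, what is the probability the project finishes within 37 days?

te_Task 1 = (4 + 4·7 + 16)/6 = 48/6 = 8; σ²_Task 1 = ((16−4)/6)² = 4.000
te_Task 2 = (9 + 4·14 + 25)/6 = 90/6 = 15; σ²_Task 2 = ((25−9)/6)² = 7.111
te_Task 3 = (2 + 4·5 + 14)/6 = 36/6 = 6; σ²_Task 3 = ((14−2)/6)² = 4.000
te_Task 4 = (1 + 4·2 + 3)/6 = 12/6 = 2; σ²_Task 4 = ((3−1)/6)² = 0.111
te_Task 5 = (4 + 4·5 + 6)/6 = 30/6 = 5; σ²_Task 5 = ((6−4)/6)² = 0.111
te_Task 6 = (1 + 4·7 + 13)/6 = 42/6 = 7; σ²_Task 6 = ((13−1)/6)² = 4.000

Forward pass:
ES_Task 1 = 0; EF_Task 1 = 8
ES_Task 2 = 8; EF_Task 2 = 8+15 = 23
ES_Task 3 = 8; EF_Task 3 = 8+6 = 14
ES_Task 4 = max(EF_Task 2=23, EF_Task 3=14) = 23; EF_Task 4 = 23+2 = 25
ES_Task 5 = 8; EF_Task 5 = 8+5 = 13
ES_Task 6 = max(EF_Task 3=14, EF_Task 4=25, EF_Task 5=13) = 25; EF_Task 6 = 25+7 = 32
Expected project duration μ = 32 days. Critical path: Task 1 → Task 2 → Task 4 → Task 6.

Variance along critical path = 4.000 + 7.111 + 0.111 + 4.000 = 15.222; σ = √15.222 = 3.902 days.
Z = (37 − 32) / 3.902 = 1.282
P(T ≤ 37) = Φ(1.282) ≈ 0.900

0.900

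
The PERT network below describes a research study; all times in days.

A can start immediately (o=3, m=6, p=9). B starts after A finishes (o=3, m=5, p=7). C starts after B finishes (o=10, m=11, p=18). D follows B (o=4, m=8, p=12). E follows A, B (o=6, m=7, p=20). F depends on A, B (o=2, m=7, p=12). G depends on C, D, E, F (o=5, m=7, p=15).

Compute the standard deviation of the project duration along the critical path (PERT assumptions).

2.45 days

te_A = (3 + 4·6 + 9)/6 = 36/6 = 6; σ²_A = ((9−3)/6)² = 1.000
te_B = (3 + 4·5 + 7)/6 = 30/6 = 5; σ²_B = ((7−3)/6)² = 0.444
te_C = (10 + 4·11 + 18)/6 = 72/6 = 12; σ²_C = ((18−10)/6)² = 1.778
te_D = (4 + 4·8 + 12)/6 = 48/6 = 8; σ²_D = ((12−4)/6)² = 1.778
te_E = (6 + 4·7 + 20)/6 = 54/6 = 9; σ²_E = ((20−6)/6)² = 5.444
te_F = (2 + 4·7 + 12)/6 = 42/6 = 7; σ²_F = ((12−2)/6)² = 2.778
te_G = (5 + 4·7 + 15)/6 = 48/6 = 8; σ²_G = ((15−5)/6)² = 2.778

Forward pass:
ES_A = 0; EF_A = 6
ES_B = 6; EF_B = 6+5 = 11
ES_C = 11; EF_C = 11+12 = 23
ES_D = 11; EF_D = 11+8 = 19
ES_E = max(EF_A=6, EF_B=11) = 11; EF_E = 11+9 = 20
ES_F = max(EF_A=6, EF_B=11) = 11; EF_F = 11+7 = 18
ES_G = max(EF_C=23, EF_D=19, EF_E=20, EF_F=18) = 23; EF_G = 23+8 = 31
Expected project duration μ = 31 days. Critical path: A → B → C → G.

Variance along critical path = 1.000 + 0.444 + 1.778 + 2.778 = 6.000
σ = √6.000 = 2.449 days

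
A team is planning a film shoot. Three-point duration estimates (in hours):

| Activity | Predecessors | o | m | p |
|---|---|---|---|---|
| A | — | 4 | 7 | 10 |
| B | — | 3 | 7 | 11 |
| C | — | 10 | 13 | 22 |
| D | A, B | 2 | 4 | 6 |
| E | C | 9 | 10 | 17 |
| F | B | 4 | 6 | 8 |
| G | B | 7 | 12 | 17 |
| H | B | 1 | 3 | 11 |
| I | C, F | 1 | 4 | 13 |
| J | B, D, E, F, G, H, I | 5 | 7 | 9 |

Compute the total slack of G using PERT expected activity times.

te_A = (4 + 4·7 + 10)/6 = 42/6 = 7
te_B = (3 + 4·7 + 11)/6 = 42/6 = 7
te_C = (10 + 4·13 + 22)/6 = 84/6 = 14
te_D = (2 + 4·4 + 6)/6 = 24/6 = 4
te_E = (9 + 4·10 + 17)/6 = 66/6 = 11
te_F = (4 + 4·6 + 8)/6 = 36/6 = 6
te_G = (7 + 4·12 + 17)/6 = 72/6 = 12
te_H = (1 + 4·3 + 11)/6 = 24/6 = 4
te_I = (1 + 4·4 + 13)/6 = 30/6 = 5
te_J = (5 + 4·7 + 9)/6 = 42/6 = 7

Forward pass:
ES_A = 0; EF_A = 7
ES_B = 0; EF_B = 7
ES_C = 0; EF_C = 14
ES_D = max(EF_A=7, EF_B=7) = 7; EF_D = 7+4 = 11
ES_E = 14; EF_E = 14+11 = 25
ES_F = 7; EF_F = 7+6 = 13
ES_G = 7; EF_G = 7+12 = 19
ES_H = 7; EF_H = 7+4 = 11
ES_I = max(EF_C=14, EF_F=13) = 14; EF_I = 14+5 = 19
ES_J = max(EF_B=7, EF_D=11, EF_E=25, EF_F=13, EF_G=19, EF_H=11, EF_I=19) = 25; EF_J = 25+7 = 32
Expected project duration μ = 32 hours. Critical path: C → E → J.

Backward pass:
LF_J = 32; LS_J = 32−7 = 25
LF_I = LS_J = 25; LS_I = 25−5 = 20
LF_H = LS_J = 25; LS_H = 25−4 = 21
LF_G = LS_J = 25; LS_G = 25−12 = 13
LF_F = min(LS_I=20, LS_J=25) = 20; LS_F = 20−6 = 14
LF_E = LS_J = 25; LS_E = 25−11 = 14
LF_D = LS_J = 25; LS_D = 25−4 = 21
LF_C = min(LS_E=14, LS_I=20) = 14; LS_C = 14−14 = 0
LF_B = min(LS_D=21, LS_F=14, LS_G=13, LS_H=21, LS_J=25) = 13; LS_B = 13−7 = 6
LF_A = LS_D = 21; LS_A = 21−7 = 14
Slack_G = LS_G − ES_G = 13 − 7 = 6

6 hours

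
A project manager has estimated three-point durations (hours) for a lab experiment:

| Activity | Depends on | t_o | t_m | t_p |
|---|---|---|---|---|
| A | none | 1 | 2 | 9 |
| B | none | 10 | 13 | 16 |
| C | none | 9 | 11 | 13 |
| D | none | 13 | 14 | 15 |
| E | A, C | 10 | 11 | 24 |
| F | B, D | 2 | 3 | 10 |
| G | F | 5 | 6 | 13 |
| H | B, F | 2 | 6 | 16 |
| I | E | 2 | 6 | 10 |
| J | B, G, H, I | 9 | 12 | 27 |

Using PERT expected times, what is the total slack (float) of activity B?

6 hours

te_A = (1 + 4·2 + 9)/6 = 18/6 = 3
te_B = (10 + 4·13 + 16)/6 = 78/6 = 13
te_C = (9 + 4·11 + 13)/6 = 66/6 = 11
te_D = (13 + 4·14 + 15)/6 = 84/6 = 14
te_E = (10 + 4·11 + 24)/6 = 78/6 = 13
te_F = (2 + 4·3 + 10)/6 = 24/6 = 4
te_G = (5 + 4·6 + 13)/6 = 42/6 = 7
te_H = (2 + 4·6 + 16)/6 = 42/6 = 7
te_I = (2 + 4·6 + 10)/6 = 36/6 = 6
te_J = (9 + 4·12 + 27)/6 = 84/6 = 14

Forward pass:
ES_A = 0; EF_A = 3
ES_B = 0; EF_B = 13
ES_C = 0; EF_C = 11
ES_D = 0; EF_D = 14
ES_E = max(EF_A=3, EF_C=11) = 11; EF_E = 11+13 = 24
ES_F = max(EF_B=13, EF_D=14) = 14; EF_F = 14+4 = 18
ES_G = 18; EF_G = 18+7 = 25
ES_H = max(EF_B=13, EF_F=18) = 18; EF_H = 18+7 = 25
ES_I = 24; EF_I = 24+6 = 30
ES_J = max(EF_B=13, EF_G=25, EF_H=25, EF_I=30) = 30; EF_J = 30+14 = 44
Expected project duration μ = 44 hours. Critical path: C → E → I → J.

Backward pass:
LF_J = 44; LS_J = 44−14 = 30
LF_I = LS_J = 30; LS_I = 30−6 = 24
LF_H = LS_J = 30; LS_H = 30−7 = 23
LF_G = LS_J = 30; LS_G = 30−7 = 23
LF_F = min(LS_G=23, LS_H=23) = 23; LS_F = 23−4 = 19
LF_E = LS_I = 24; LS_E = 24−13 = 11
LF_D = LS_F = 19; LS_D = 19−14 = 5
LF_C = LS_E = 11; LS_C = 11−11 = 0
LF_B = min(LS_F=19, LS_H=23, LS_J=30) = 19; LS_B = 19−13 = 6
LF_A = LS_E = 11; LS_A = 11−3 = 8
Slack_B = LS_B − ES_B = 6 − 0 = 6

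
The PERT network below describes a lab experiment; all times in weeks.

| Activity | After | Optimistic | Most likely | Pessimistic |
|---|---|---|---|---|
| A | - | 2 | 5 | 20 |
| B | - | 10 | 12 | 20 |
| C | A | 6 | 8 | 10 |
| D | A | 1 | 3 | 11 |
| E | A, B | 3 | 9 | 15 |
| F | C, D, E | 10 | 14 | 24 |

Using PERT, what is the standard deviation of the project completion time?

3.50 weeks

te_A = (2 + 4·5 + 20)/6 = 42/6 = 7; σ²_A = ((20−2)/6)² = 9.000
te_B = (10 + 4·12 + 20)/6 = 78/6 = 13; σ²_B = ((20−10)/6)² = 2.778
te_C = (6 + 4·8 + 10)/6 = 48/6 = 8; σ²_C = ((10−6)/6)² = 0.444
te_D = (1 + 4·3 + 11)/6 = 24/6 = 4; σ²_D = ((11−1)/6)² = 2.778
te_E = (3 + 4·9 + 15)/6 = 54/6 = 9; σ²_E = ((15−3)/6)² = 4.000
te_F = (10 + 4·14 + 24)/6 = 90/6 = 15; σ²_F = ((24−10)/6)² = 5.444

Forward pass:
ES_A = 0; EF_A = 7
ES_B = 0; EF_B = 13
ES_C = 7; EF_C = 7+8 = 15
ES_D = 7; EF_D = 7+4 = 11
ES_E = max(EF_A=7, EF_B=13) = 13; EF_E = 13+9 = 22
ES_F = max(EF_C=15, EF_D=11, EF_E=22) = 22; EF_F = 22+15 = 37
Expected project duration μ = 37 weeks. Critical path: B → E → F.

Variance along critical path = 2.778 + 4.000 + 5.444 = 12.222
σ = √12.222 = 3.496 weeks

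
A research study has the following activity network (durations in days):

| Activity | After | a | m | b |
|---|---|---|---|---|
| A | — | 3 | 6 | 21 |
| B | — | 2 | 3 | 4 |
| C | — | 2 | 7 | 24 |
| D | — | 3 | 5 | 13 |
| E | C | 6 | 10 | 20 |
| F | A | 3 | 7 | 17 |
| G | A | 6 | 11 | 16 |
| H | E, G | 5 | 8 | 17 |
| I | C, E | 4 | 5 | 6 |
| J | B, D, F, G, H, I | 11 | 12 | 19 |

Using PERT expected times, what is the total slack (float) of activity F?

te_A = (3 + 4·6 + 21)/6 = 48/6 = 8
te_B = (2 + 4·3 + 4)/6 = 18/6 = 3
te_C = (2 + 4·7 + 24)/6 = 54/6 = 9
te_D = (3 + 4·5 + 13)/6 = 36/6 = 6
te_E = (6 + 4·10 + 20)/6 = 66/6 = 11
te_F = (3 + 4·7 + 17)/6 = 48/6 = 8
te_G = (6 + 4·11 + 16)/6 = 66/6 = 11
te_H = (5 + 4·8 + 17)/6 = 54/6 = 9
te_I = (4 + 4·5 + 6)/6 = 30/6 = 5
te_J = (11 + 4·12 + 19)/6 = 78/6 = 13

Forward pass:
ES_A = 0; EF_A = 8
ES_B = 0; EF_B = 3
ES_C = 0; EF_C = 9
ES_D = 0; EF_D = 6
ES_E = 9; EF_E = 9+11 = 20
ES_F = 8; EF_F = 8+8 = 16
ES_G = 8; EF_G = 8+11 = 19
ES_H = max(EF_E=20, EF_G=19) = 20; EF_H = 20+9 = 29
ES_I = max(EF_C=9, EF_E=20) = 20; EF_I = 20+5 = 25
ES_J = max(EF_B=3, EF_D=6, EF_F=16, EF_G=19, EF_H=29, EF_I=25) = 29; EF_J = 29+13 = 42
Expected project duration μ = 42 days. Critical path: C → E → H → J.

Backward pass:
LF_J = 42; LS_J = 42−13 = 29
LF_I = LS_J = 29; LS_I = 29−5 = 24
LF_H = LS_J = 29; LS_H = 29−9 = 20
LF_G = min(LS_H=20, LS_J=29) = 20; LS_G = 20−11 = 9
LF_F = LS_J = 29; LS_F = 29−8 = 21
LF_E = min(LS_H=20, LS_I=24) = 20; LS_E = 20−11 = 9
LF_D = LS_J = 29; LS_D = 29−6 = 23
LF_C = min(LS_E=9, LS_I=24) = 9; LS_C = 9−9 = 0
LF_B = LS_J = 29; LS_B = 29−3 = 26
LF_A = min(LS_F=21, LS_G=9) = 9; LS_A = 9−8 = 1
Slack_F = LS_F − ES_F = 21 − 8 = 13

13 days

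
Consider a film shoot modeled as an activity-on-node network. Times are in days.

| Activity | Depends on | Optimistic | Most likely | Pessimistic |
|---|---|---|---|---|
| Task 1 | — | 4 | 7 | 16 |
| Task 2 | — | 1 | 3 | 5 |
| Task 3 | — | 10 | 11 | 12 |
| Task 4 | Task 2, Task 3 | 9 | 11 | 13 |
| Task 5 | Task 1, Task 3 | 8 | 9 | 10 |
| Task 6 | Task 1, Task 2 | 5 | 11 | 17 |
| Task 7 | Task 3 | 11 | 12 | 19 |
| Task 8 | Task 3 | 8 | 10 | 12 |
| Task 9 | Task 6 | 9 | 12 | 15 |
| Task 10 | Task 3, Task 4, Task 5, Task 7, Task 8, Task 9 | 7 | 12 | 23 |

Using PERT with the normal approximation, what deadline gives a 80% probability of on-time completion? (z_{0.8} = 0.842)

47.4 days

te_Task 1 = (4 + 4·7 + 16)/6 = 48/6 = 8; σ²_Task 1 = ((16−4)/6)² = 4.000
te_Task 2 = (1 + 4·3 + 5)/6 = 18/6 = 3; σ²_Task 2 = ((5−1)/6)² = 0.444
te_Task 3 = (10 + 4·11 + 12)/6 = 66/6 = 11; σ²_Task 3 = ((12−10)/6)² = 0.111
te_Task 4 = (9 + 4·11 + 13)/6 = 66/6 = 11; σ²_Task 4 = ((13−9)/6)² = 0.444
te_Task 5 = (8 + 4·9 + 10)/6 = 54/6 = 9; σ²_Task 5 = ((10−8)/6)² = 0.111
te_Task 6 = (5 + 4·11 + 17)/6 = 66/6 = 11; σ²_Task 6 = ((17−5)/6)² = 4.000
te_Task 7 = (11 + 4·12 + 19)/6 = 78/6 = 13; σ²_Task 7 = ((19−11)/6)² = 1.778
te_Task 8 = (8 + 4·10 + 12)/6 = 60/6 = 10; σ²_Task 8 = ((12−8)/6)² = 0.444
te_Task 9 = (9 + 4·12 + 15)/6 = 72/6 = 12; σ²_Task 9 = ((15−9)/6)² = 1.000
te_Task 10 = (7 + 4·12 + 23)/6 = 78/6 = 13; σ²_Task 10 = ((23−7)/6)² = 7.111

Forward pass:
ES_Task 1 = 0; EF_Task 1 = 8
ES_Task 2 = 0; EF_Task 2 = 3
ES_Task 3 = 0; EF_Task 3 = 11
ES_Task 4 = max(EF_Task 2=3, EF_Task 3=11) = 11; EF_Task 4 = 11+11 = 22
ES_Task 5 = max(EF_Task 1=8, EF_Task 3=11) = 11; EF_Task 5 = 11+9 = 20
ES_Task 6 = max(EF_Task 1=8, EF_Task 2=3) = 8; EF_Task 6 = 8+11 = 19
ES_Task 7 = 11; EF_Task 7 = 11+13 = 24
ES_Task 8 = 11; EF_Task 8 = 11+10 = 21
ES_Task 9 = 19; EF_Task 9 = 19+12 = 31
ES_Task 10 = max(EF_Task 3=11, EF_Task 4=22, EF_Task 5=20, EF_Task 7=24, EF_Task 8=21, EF_Task 9=31) = 31; EF_Task 10 = 31+13 = 44
Expected project duration μ = 44 days. Critical path: Task 1 → Task 6 → Task 9 → Task 10.

Variance along critical path = 4.000 + 4.000 + 1.000 + 7.111 = 16.111; σ = 4.014 days.
D = μ + z·σ = 44 + 0.842·4.014 = 47.4 days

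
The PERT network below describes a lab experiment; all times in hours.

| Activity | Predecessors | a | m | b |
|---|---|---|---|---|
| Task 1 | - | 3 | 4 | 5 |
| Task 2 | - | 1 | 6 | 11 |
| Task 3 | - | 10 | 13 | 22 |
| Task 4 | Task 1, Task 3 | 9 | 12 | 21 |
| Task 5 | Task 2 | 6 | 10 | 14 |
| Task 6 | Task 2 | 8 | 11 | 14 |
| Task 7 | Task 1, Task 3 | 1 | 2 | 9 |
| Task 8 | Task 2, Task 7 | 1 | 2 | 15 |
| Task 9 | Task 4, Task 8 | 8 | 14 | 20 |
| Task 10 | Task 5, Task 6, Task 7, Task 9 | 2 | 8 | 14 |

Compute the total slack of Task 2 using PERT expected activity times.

te_Task 1 = (3 + 4·4 + 5)/6 = 24/6 = 4
te_Task 2 = (1 + 4·6 + 11)/6 = 36/6 = 6
te_Task 3 = (10 + 4·13 + 22)/6 = 84/6 = 14
te_Task 4 = (9 + 4·12 + 21)/6 = 78/6 = 13
te_Task 5 = (6 + 4·10 + 14)/6 = 60/6 = 10
te_Task 6 = (8 + 4·11 + 14)/6 = 66/6 = 11
te_Task 7 = (1 + 4·2 + 9)/6 = 18/6 = 3
te_Task 8 = (1 + 4·2 + 15)/6 = 24/6 = 4
te_Task 9 = (8 + 4·14 + 20)/6 = 84/6 = 14
te_Task 10 = (2 + 4·8 + 14)/6 = 48/6 = 8

Forward pass:
ES_Task 1 = 0; EF_Task 1 = 4
ES_Task 2 = 0; EF_Task 2 = 6
ES_Task 3 = 0; EF_Task 3 = 14
ES_Task 4 = max(EF_Task 1=4, EF_Task 3=14) = 14; EF_Task 4 = 14+13 = 27
ES_Task 5 = 6; EF_Task 5 = 6+10 = 16
ES_Task 6 = 6; EF_Task 6 = 6+11 = 17
ES_Task 7 = max(EF_Task 1=4, EF_Task 3=14) = 14; EF_Task 7 = 14+3 = 17
ES_Task 8 = max(EF_Task 2=6, EF_Task 7=17) = 17; EF_Task 8 = 17+4 = 21
ES_Task 9 = max(EF_Task 4=27, EF_Task 8=21) = 27; EF_Task 9 = 27+14 = 41
ES_Task 10 = max(EF_Task 5=16, EF_Task 6=17, EF_Task 7=17, EF_Task 9=41) = 41; EF_Task 10 = 41+8 = 49
Expected project duration μ = 49 hours. Critical path: Task 3 → Task 4 → Task 9 → Task 10.

Backward pass:
LF_Task 10 = 49; LS_Task 10 = 49−8 = 41
LF_Task 9 = LS_Task 10 = 41; LS_Task 9 = 41−14 = 27
LF_Task 8 = LS_Task 9 = 27; LS_Task 8 = 27−4 = 23
LF_Task 7 = min(LS_Task 8=23, LS_Task 10=41) = 23; LS_Task 7 = 23−3 = 20
LF_Task 6 = LS_Task 10 = 41; LS_Task 6 = 41−11 = 30
LF_Task 5 = LS_Task 10 = 41; LS_Task 5 = 41−10 = 31
LF_Task 4 = LS_Task 9 = 27; LS_Task 4 = 27−13 = 14
LF_Task 3 = min(LS_Task 4=14, LS_Task 7=20) = 14; LS_Task 3 = 14−14 = 0
LF_Task 2 = min(LS_Task 5=31, LS_Task 6=30, LS_Task 8=23) = 23; LS_Task 2 = 23−6 = 17
LF_Task 1 = min(LS_Task 4=14, LS_Task 7=20) = 14; LS_Task 1 = 14−4 = 10
Slack_Task 2 = LS_Task 2 − ES_Task 2 = 17 − 0 = 17

17 hours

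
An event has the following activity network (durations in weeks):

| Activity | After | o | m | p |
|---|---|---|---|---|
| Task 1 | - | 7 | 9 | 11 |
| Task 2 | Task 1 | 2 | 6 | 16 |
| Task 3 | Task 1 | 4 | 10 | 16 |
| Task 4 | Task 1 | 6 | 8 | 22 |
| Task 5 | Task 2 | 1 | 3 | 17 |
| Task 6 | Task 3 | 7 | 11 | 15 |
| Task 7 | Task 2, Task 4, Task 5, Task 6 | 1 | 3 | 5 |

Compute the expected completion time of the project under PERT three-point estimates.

te_Task 1 = (7 + 4·9 + 11)/6 = 54/6 = 9
te_Task 2 = (2 + 4·6 + 16)/6 = 42/6 = 7
te_Task 3 = (4 + 4·10 + 16)/6 = 60/6 = 10
te_Task 4 = (6 + 4·8 + 22)/6 = 60/6 = 10
te_Task 5 = (1 + 4·3 + 17)/6 = 30/6 = 5
te_Task 6 = (7 + 4·11 + 15)/6 = 66/6 = 11
te_Task 7 = (1 + 4·3 + 5)/6 = 18/6 = 3

Forward pass:
ES_Task 1 = 0; EF_Task 1 = 9
ES_Task 2 = 9; EF_Task 2 = 9+7 = 16
ES_Task 3 = 9; EF_Task 3 = 9+10 = 19
ES_Task 4 = 9; EF_Task 4 = 9+10 = 19
ES_Task 5 = 16; EF_Task 5 = 16+5 = 21
ES_Task 6 = 19; EF_Task 6 = 19+11 = 30
ES_Task 7 = max(EF_Task 2=16, EF_Task 4=19, EF_Task 5=21, EF_Task 6=30) = 30; EF_Task 7 = 30+3 = 33
Expected project duration μ = 33 weeks. Critical path: Task 1 → Task 3 → Task 6 → Task 7.

33 weeks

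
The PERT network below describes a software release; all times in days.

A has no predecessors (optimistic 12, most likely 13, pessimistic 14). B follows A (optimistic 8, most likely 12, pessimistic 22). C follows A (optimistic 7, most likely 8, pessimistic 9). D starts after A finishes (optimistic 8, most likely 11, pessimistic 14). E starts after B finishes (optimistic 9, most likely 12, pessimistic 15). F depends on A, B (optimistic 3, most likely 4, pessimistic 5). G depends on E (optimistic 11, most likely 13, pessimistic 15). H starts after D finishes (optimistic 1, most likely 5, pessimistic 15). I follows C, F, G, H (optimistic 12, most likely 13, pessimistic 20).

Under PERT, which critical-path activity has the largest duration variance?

te_A = (12 + 4·13 + 14)/6 = 78/6 = 13; σ²_A = ((14−12)/6)² = 0.111
te_B = (8 + 4·12 + 22)/6 = 78/6 = 13; σ²_B = ((22−8)/6)² = 5.444
te_C = (7 + 4·8 + 9)/6 = 48/6 = 8; σ²_C = ((9−7)/6)² = 0.111
te_D = (8 + 4·11 + 14)/6 = 66/6 = 11; σ²_D = ((14−8)/6)² = 1.000
te_E = (9 + 4·12 + 15)/6 = 72/6 = 12; σ²_E = ((15−9)/6)² = 1.000
te_F = (3 + 4·4 + 5)/6 = 24/6 = 4; σ²_F = ((5−3)/6)² = 0.111
te_G = (11 + 4·13 + 15)/6 = 78/6 = 13; σ²_G = ((15−11)/6)² = 0.444
te_H = (1 + 4·5 + 15)/6 = 36/6 = 6; σ²_H = ((15−1)/6)² = 5.444
te_I = (12 + 4·13 + 20)/6 = 84/6 = 14; σ²_I = ((20−12)/6)² = 1.778

Forward pass:
ES_A = 0; EF_A = 13
ES_B = 13; EF_B = 13+13 = 26
ES_C = 13; EF_C = 13+8 = 21
ES_D = 13; EF_D = 13+11 = 24
ES_E = 26; EF_E = 26+12 = 38
ES_F = max(EF_A=13, EF_B=26) = 26; EF_F = 26+4 = 30
ES_G = 38; EF_G = 38+13 = 51
ES_H = 24; EF_H = 24+6 = 30
ES_I = max(EF_C=21, EF_F=30, EF_G=51, EF_H=30) = 51; EF_I = 51+14 = 65
Expected project duration μ = 65 days. Critical path: A → B → E → G → I.

Variances on critical path: σ²_A=0.111, σ²_B=5.444, σ²_E=1.000, σ²_G=0.444, σ²_I=1.778.
Largest is σ²_B = 5.444.

B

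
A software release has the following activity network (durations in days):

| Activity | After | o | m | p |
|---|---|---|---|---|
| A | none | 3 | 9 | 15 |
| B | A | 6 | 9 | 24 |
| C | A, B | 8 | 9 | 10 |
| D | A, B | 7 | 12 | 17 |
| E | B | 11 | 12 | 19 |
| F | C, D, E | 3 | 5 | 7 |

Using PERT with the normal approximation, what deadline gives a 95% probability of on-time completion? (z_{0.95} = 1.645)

te_A = (3 + 4·9 + 15)/6 = 54/6 = 9; σ²_A = ((15−3)/6)² = 4.000
te_B = (6 + 4·9 + 24)/6 = 66/6 = 11; σ²_B = ((24−6)/6)² = 9.000
te_C = (8 + 4·9 + 10)/6 = 54/6 = 9; σ²_C = ((10−8)/6)² = 0.111
te_D = (7 + 4·12 + 17)/6 = 72/6 = 12; σ²_D = ((17−7)/6)² = 2.778
te_E = (11 + 4·12 + 19)/6 = 78/6 = 13; σ²_E = ((19−11)/6)² = 1.778
te_F = (3 + 4·5 + 7)/6 = 30/6 = 5; σ²_F = ((7−3)/6)² = 0.444

Forward pass:
ES_A = 0; EF_A = 9
ES_B = 9; EF_B = 9+11 = 20
ES_C = max(EF_A=9, EF_B=20) = 20; EF_C = 20+9 = 29
ES_D = max(EF_A=9, EF_B=20) = 20; EF_D = 20+12 = 32
ES_E = 20; EF_E = 20+13 = 33
ES_F = max(EF_C=29, EF_D=32, EF_E=33) = 33; EF_F = 33+5 = 38
Expected project duration μ = 38 days. Critical path: A → B → E → F.

Variance along critical path = 4.000 + 9.000 + 1.778 + 0.444 = 15.222; σ = 3.902 days.
D = μ + z·σ = 38 + 1.645·3.902 = 44.4 days

44.4 days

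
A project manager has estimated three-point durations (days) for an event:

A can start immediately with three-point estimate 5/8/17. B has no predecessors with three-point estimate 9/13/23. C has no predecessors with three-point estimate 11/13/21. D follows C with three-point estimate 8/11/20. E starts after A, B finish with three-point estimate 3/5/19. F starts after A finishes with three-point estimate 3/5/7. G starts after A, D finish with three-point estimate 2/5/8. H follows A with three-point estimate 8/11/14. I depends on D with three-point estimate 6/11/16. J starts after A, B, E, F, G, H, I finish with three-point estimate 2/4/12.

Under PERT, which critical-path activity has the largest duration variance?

te_A = (5 + 4·8 + 17)/6 = 54/6 = 9; σ²_A = ((17−5)/6)² = 4.000
te_B = (9 + 4·13 + 23)/6 = 84/6 = 14; σ²_B = ((23−9)/6)² = 5.444
te_C = (11 + 4·13 + 21)/6 = 84/6 = 14; σ²_C = ((21−11)/6)² = 2.778
te_D = (8 + 4·11 + 20)/6 = 72/6 = 12; σ²_D = ((20−8)/6)² = 4.000
te_E = (3 + 4·5 + 19)/6 = 42/6 = 7; σ²_E = ((19−3)/6)² = 7.111
te_F = (3 + 4·5 + 7)/6 = 30/6 = 5; σ²_F = ((7−3)/6)² = 0.444
te_G = (2 + 4·5 + 8)/6 = 30/6 = 5; σ²_G = ((8−2)/6)² = 1.000
te_H = (8 + 4·11 + 14)/6 = 66/6 = 11; σ²_H = ((14−8)/6)² = 1.000
te_I = (6 + 4·11 + 16)/6 = 66/6 = 11; σ²_I = ((16−6)/6)² = 2.778
te_J = (2 + 4·4 + 12)/6 = 30/6 = 5; σ²_J = ((12−2)/6)² = 2.778

Forward pass:
ES_A = 0; EF_A = 9
ES_B = 0; EF_B = 14
ES_C = 0; EF_C = 14
ES_D = 14; EF_D = 14+12 = 26
ES_E = max(EF_A=9, EF_B=14) = 14; EF_E = 14+7 = 21
ES_F = 9; EF_F = 9+5 = 14
ES_G = max(EF_A=9, EF_D=26) = 26; EF_G = 26+5 = 31
ES_H = 9; EF_H = 9+11 = 20
ES_I = 26; EF_I = 26+11 = 37
ES_J = max(EF_A=9, EF_B=14, EF_E=21, EF_F=14, EF_G=31, EF_H=20, EF_I=37) = 37; EF_J = 37+5 = 42
Expected project duration μ = 42 days. Critical path: C → D → I → J.

Variances on critical path: σ²_C=2.778, σ²_D=4.000, σ²_I=2.778, σ²_J=2.778.
Largest is σ²_D = 4.000.

D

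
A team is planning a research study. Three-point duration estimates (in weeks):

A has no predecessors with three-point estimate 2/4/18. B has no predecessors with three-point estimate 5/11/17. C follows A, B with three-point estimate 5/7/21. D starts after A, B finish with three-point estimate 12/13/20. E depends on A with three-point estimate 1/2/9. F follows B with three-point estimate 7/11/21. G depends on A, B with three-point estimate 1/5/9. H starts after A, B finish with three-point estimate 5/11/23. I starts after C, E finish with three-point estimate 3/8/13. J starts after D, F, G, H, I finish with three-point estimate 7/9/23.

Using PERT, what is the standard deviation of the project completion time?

4.58 weeks

te_A = (2 + 4·4 + 18)/6 = 36/6 = 6; σ²_A = ((18−2)/6)² = 7.111
te_B = (5 + 4·11 + 17)/6 = 66/6 = 11; σ²_B = ((17−5)/6)² = 4.000
te_C = (5 + 4·7 + 21)/6 = 54/6 = 9; σ²_C = ((21−5)/6)² = 7.111
te_D = (12 + 4·13 + 20)/6 = 84/6 = 14; σ²_D = ((20−12)/6)² = 1.778
te_E = (1 + 4·2 + 9)/6 = 18/6 = 3; σ²_E = ((9−1)/6)² = 1.778
te_F = (7 + 4·11 + 21)/6 = 72/6 = 12; σ²_F = ((21−7)/6)² = 5.444
te_G = (1 + 4·5 + 9)/6 = 30/6 = 5; σ²_G = ((9−1)/6)² = 1.778
te_H = (5 + 4·11 + 23)/6 = 72/6 = 12; σ²_H = ((23−5)/6)² = 9.000
te_I = (3 + 4·8 + 13)/6 = 48/6 = 8; σ²_I = ((13−3)/6)² = 2.778
te_J = (7 + 4·9 + 23)/6 = 66/6 = 11; σ²_J = ((23−7)/6)² = 7.111

Forward pass:
ES_A = 0; EF_A = 6
ES_B = 0; EF_B = 11
ES_C = max(EF_A=6, EF_B=11) = 11; EF_C = 11+9 = 20
ES_D = max(EF_A=6, EF_B=11) = 11; EF_D = 11+14 = 25
ES_E = 6; EF_E = 6+3 = 9
ES_F = 11; EF_F = 11+12 = 23
ES_G = max(EF_A=6, EF_B=11) = 11; EF_G = 11+5 = 16
ES_H = max(EF_A=6, EF_B=11) = 11; EF_H = 11+12 = 23
ES_I = max(EF_C=20, EF_E=9) = 20; EF_I = 20+8 = 28
ES_J = max(EF_D=25, EF_F=23, EF_G=16, EF_H=23, EF_I=28) = 28; EF_J = 28+11 = 39
Expected project duration μ = 39 weeks. Critical path: B → C → I → J.

Variance along critical path = 4.000 + 7.111 + 2.778 + 7.111 = 21.000
σ = √21.000 = 4.583 weeks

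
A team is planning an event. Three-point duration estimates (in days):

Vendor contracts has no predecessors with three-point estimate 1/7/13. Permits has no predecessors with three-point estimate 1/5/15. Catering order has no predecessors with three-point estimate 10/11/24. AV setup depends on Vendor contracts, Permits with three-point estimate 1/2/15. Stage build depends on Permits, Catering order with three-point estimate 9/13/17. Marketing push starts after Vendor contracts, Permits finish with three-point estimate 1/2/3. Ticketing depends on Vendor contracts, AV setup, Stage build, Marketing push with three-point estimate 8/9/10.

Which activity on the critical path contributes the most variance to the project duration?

te_Vendor contracts = (1 + 4·7 + 13)/6 = 42/6 = 7; σ²_Vendor contracts = ((13−1)/6)² = 4.000
te_Permits = (1 + 4·5 + 15)/6 = 36/6 = 6; σ²_Permits = ((15−1)/6)² = 5.444
te_Catering order = (10 + 4·11 + 24)/6 = 78/6 = 13; σ²_Catering order = ((24−10)/6)² = 5.444
te_AV setup = (1 + 4·2 + 15)/6 = 24/6 = 4; σ²_AV setup = ((15−1)/6)² = 5.444
te_Stage build = (9 + 4·13 + 17)/6 = 78/6 = 13; σ²_Stage build = ((17−9)/6)² = 1.778
te_Marketing push = (1 + 4·2 + 3)/6 = 12/6 = 2; σ²_Marketing push = ((3−1)/6)² = 0.111
te_Ticketing = (8 + 4·9 + 10)/6 = 54/6 = 9; σ²_Ticketing = ((10−8)/6)² = 0.111

Forward pass:
ES_Vendor contracts = 0; EF_Vendor contracts = 7
ES_Permits = 0; EF_Permits = 6
ES_Catering order = 0; EF_Catering order = 13
ES_AV setup = max(EF_Vendor contracts=7, EF_Permits=6) = 7; EF_AV setup = 7+4 = 11
ES_Stage build = max(EF_Permits=6, EF_Catering order=13) = 13; EF_Stage build = 13+13 = 26
ES_Marketing push = max(EF_Vendor contracts=7, EF_Permits=6) = 7; EF_Marketing push = 7+2 = 9
ES_Ticketing = max(EF_Vendor contracts=7, EF_AV setup=11, EF_Stage build=26, EF_Marketing push=9) = 26; EF_Ticketing = 26+9 = 35
Expected project duration μ = 35 days. Critical path: Catering order → Stage build → Ticketing.

Variances on critical path: σ²_Catering order=5.444, σ²_Stage build=1.778, σ²_Ticketing=0.111.
Largest is σ²_Catering order = 5.444.

Catering order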